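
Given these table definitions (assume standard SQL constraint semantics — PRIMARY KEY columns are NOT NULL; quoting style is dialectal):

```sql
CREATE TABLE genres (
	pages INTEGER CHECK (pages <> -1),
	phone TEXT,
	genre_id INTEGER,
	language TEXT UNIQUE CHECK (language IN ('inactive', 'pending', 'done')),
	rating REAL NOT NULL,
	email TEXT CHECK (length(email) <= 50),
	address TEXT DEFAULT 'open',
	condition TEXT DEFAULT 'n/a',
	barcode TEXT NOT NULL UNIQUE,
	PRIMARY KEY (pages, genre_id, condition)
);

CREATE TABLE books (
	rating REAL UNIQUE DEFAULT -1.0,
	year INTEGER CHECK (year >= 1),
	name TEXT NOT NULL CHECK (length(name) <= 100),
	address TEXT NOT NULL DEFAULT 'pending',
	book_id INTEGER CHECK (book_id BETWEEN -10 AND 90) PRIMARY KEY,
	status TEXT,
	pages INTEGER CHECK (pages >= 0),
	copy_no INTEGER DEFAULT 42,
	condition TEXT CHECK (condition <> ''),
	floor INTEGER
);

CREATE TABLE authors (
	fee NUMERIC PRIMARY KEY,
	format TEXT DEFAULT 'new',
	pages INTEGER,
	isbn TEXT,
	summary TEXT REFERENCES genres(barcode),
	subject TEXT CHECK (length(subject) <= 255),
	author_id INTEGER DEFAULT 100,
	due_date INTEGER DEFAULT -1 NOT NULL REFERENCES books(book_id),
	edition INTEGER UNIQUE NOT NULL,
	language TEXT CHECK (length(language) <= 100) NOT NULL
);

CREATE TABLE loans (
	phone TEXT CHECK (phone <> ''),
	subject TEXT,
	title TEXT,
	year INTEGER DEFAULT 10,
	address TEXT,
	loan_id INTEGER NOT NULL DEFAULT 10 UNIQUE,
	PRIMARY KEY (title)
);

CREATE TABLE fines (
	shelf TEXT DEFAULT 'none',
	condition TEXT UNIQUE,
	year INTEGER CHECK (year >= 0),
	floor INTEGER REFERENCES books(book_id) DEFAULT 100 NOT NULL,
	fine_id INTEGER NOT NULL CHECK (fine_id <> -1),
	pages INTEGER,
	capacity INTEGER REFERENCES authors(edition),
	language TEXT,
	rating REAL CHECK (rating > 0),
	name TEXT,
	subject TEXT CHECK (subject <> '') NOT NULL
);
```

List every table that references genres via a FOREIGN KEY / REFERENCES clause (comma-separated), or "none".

authors

- authors.summary references genres(barcode).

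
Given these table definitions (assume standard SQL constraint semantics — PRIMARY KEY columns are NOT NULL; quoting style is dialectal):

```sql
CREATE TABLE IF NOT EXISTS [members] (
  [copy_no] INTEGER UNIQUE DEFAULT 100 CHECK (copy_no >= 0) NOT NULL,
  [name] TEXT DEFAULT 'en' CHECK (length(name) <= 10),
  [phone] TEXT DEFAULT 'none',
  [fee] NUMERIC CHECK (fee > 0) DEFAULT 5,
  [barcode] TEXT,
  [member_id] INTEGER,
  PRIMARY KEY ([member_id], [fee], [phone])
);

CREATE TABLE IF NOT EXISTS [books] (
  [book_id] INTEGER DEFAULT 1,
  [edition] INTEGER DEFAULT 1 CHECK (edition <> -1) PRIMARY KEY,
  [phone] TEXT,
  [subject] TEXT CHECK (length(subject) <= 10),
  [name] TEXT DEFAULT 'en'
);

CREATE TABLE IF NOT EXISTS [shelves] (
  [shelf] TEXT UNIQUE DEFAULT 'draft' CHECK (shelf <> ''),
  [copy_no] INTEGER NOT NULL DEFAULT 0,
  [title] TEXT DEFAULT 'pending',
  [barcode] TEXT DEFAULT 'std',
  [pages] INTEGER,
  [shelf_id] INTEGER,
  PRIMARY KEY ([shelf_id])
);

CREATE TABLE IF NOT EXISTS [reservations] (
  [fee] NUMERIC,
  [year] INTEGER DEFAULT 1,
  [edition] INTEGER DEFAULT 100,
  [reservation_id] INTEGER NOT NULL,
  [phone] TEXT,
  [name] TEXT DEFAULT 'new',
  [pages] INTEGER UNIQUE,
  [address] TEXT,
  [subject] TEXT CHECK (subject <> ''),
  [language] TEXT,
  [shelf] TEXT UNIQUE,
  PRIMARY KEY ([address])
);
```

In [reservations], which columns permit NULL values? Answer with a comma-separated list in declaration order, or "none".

fee, year, edition, phone, name, pages, subject, language, shelf

- fee: no NOT NULL constraint applies → nullable.
- year: DEFAULT only fills an omitted column; an explicit NULL is still allowed → nullable.
- edition: DEFAULT only fills an omitted column; an explicit NULL is still allowed → nullable.
- reservation_id: declared NOT NULL → not nullable.
- phone: no NOT NULL constraint applies → nullable.
- name: DEFAULT only fills an omitted column; an explicit NULL is still allowed → nullable.
- pages: UNIQUE does not imply NOT NULL → nullable.
- address: part of the PRIMARY KEY, which implies NOT NULL → not nullable.
- subject: CHECK does not forbid NULL (a CHECK constraint passes when its expression is NULL) → nullable.
- language: no NOT NULL constraint applies → nullable.
- shelf: UNIQUE does not imply NOT NULL → nullable.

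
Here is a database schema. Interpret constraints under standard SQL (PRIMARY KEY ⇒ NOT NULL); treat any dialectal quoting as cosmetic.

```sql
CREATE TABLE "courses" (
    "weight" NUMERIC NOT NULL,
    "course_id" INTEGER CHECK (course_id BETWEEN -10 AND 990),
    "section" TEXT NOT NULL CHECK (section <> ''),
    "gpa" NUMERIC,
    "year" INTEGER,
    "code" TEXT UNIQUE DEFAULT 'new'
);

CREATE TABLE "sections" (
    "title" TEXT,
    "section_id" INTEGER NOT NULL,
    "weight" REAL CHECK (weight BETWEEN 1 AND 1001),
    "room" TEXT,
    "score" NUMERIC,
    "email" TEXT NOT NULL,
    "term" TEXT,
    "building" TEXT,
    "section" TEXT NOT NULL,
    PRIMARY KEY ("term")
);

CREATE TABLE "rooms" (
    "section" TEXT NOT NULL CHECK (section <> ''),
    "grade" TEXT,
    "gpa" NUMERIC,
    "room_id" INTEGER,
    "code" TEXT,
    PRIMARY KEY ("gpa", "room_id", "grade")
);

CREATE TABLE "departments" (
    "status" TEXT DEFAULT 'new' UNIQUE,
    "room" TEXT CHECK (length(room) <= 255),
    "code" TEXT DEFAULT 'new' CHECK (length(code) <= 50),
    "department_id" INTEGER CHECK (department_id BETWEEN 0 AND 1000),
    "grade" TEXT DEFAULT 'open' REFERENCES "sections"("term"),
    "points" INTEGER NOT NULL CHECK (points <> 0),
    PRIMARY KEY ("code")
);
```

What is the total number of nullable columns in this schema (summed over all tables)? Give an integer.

courses: 4 nullable (course_id, gpa, year, code — PK none and explicit NOT NULL columns excluded).
sections: 5 nullable (title, weight, room, score, building — PK (term) and explicit NOT NULL columns excluded).
rooms: 1 nullable (code — PK (gpa, room_id, grade) and explicit NOT NULL columns excluded).
departments: 4 nullable (status, room, department_id, grade — PK (code) and explicit NOT NULL columns excluded).
Total: 4 + 5 + 1 + 4 = 14.

14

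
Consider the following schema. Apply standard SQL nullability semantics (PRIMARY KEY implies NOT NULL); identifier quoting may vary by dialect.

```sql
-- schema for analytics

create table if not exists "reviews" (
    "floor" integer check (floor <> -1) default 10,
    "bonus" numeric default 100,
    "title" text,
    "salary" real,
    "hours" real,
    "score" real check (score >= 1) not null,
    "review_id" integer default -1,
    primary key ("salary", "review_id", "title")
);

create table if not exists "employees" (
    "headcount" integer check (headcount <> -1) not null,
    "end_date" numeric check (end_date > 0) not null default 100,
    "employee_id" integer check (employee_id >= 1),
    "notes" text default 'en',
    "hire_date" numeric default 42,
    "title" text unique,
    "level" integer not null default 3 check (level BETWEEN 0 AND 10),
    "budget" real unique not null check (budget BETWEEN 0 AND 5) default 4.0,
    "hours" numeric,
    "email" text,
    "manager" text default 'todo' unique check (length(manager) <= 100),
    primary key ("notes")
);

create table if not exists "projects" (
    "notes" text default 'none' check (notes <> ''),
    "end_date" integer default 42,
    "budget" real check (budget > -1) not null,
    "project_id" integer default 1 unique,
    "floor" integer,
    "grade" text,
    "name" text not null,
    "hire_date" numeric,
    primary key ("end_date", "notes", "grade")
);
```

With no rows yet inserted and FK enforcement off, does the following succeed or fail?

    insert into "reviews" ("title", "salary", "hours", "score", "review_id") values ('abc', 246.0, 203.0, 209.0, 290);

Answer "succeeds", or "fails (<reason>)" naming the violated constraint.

NOT NULL columns: review_id is supplied; salary is supplied; score is supplied; title is supplied.
CHECK constraints: 209.0 satisfies (score >= 1).
No constraint is violated.

succeeds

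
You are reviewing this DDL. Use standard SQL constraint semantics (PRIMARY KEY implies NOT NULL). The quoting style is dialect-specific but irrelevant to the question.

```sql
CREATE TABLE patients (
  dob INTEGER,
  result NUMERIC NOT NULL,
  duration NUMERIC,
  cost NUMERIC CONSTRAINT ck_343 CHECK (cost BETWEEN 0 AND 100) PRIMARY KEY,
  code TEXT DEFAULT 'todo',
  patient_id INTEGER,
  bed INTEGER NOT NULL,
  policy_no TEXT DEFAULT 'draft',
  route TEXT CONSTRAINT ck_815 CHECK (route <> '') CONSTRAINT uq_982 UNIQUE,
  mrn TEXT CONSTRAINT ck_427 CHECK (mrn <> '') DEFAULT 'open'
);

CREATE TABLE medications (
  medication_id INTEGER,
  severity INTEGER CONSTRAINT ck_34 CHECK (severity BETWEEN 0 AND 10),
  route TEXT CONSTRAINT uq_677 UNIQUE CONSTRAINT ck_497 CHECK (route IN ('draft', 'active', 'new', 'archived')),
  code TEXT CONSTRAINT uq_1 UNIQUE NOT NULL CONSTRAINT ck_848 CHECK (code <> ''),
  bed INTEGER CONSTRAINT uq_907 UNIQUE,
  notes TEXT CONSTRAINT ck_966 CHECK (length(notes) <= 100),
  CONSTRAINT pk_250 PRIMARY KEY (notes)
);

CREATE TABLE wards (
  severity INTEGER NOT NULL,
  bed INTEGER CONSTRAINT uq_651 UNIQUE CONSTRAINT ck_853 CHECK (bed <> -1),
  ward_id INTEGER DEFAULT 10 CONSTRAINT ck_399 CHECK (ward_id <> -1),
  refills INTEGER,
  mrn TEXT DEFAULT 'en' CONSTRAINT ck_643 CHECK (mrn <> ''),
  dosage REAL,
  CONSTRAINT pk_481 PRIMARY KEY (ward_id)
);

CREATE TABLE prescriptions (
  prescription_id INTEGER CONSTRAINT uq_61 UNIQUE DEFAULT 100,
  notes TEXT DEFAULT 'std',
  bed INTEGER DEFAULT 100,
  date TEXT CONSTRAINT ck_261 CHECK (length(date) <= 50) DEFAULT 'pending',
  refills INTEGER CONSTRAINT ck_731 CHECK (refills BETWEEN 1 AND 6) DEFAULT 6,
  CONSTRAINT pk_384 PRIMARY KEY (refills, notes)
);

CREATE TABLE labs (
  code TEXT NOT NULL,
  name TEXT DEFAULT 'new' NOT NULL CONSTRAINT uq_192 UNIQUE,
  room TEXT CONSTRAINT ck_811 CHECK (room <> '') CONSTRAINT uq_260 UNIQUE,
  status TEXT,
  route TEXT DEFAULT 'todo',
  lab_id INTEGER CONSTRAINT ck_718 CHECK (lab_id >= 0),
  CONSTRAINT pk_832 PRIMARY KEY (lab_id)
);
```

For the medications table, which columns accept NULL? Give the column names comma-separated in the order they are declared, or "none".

- medication_id: no NOT NULL constraint applies → nullable.
- severity: CHECK does not forbid NULL (a CHECK constraint passes when its expression is NULL) → nullable.
- route: CHECK does not forbid NULL (a CHECK constraint passes when its expression is NULL) → nullable.
- code: declared NOT NULL → not nullable.
- bed: UNIQUE does not imply NOT NULL → nullable.
- notes: part of the PRIMARY KEY, which implies NOT NULL → not nullable.

medication_id, severity, route, bed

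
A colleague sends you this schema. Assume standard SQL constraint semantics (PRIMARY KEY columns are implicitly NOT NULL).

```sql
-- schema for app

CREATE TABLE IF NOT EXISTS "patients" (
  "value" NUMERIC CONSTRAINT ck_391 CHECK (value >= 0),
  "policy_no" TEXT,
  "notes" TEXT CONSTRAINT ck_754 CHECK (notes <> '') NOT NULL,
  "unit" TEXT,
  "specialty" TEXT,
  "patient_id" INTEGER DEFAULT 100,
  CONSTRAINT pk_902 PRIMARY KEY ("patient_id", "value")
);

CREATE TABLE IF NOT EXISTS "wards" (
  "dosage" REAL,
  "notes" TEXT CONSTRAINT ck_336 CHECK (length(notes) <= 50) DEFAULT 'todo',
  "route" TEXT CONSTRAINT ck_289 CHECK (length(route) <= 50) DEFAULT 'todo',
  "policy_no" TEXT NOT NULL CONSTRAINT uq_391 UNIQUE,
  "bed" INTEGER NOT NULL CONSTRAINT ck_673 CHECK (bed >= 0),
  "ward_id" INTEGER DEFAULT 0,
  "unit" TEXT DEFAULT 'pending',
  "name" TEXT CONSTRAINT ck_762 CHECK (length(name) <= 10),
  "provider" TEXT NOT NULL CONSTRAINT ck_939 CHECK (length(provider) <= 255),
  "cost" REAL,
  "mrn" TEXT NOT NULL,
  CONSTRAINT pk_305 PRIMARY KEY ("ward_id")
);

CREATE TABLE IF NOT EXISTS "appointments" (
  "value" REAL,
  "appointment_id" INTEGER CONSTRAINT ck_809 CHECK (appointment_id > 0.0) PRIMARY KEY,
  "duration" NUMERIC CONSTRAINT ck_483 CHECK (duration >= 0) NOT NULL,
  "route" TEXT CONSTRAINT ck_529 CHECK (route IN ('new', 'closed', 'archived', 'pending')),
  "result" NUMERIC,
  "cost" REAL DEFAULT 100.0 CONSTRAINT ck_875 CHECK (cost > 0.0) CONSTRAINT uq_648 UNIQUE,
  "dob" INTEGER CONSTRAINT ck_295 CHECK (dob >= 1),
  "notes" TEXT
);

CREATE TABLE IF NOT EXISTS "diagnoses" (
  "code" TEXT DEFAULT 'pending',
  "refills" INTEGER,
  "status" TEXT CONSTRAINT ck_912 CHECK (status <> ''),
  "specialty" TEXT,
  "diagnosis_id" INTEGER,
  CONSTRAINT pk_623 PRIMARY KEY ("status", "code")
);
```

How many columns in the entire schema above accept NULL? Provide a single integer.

patients: 3 nullable (policy_no, unit, specialty — PK (patient_id, value) and explicit NOT NULL columns excluded).
wards: 6 nullable (dosage, notes, route, unit, name, cost — PK (ward_id) and explicit NOT NULL columns excluded).
appointments: 6 nullable (value, route, result, cost, dob, notes — PK (appointment_id) and explicit NOT NULL columns excluded).
diagnoses: 3 nullable (refills, specialty, diagnosis_id — PK (status, code) and explicit NOT NULL columns excluded).
Total: 3 + 6 + 6 + 3 = 18.

18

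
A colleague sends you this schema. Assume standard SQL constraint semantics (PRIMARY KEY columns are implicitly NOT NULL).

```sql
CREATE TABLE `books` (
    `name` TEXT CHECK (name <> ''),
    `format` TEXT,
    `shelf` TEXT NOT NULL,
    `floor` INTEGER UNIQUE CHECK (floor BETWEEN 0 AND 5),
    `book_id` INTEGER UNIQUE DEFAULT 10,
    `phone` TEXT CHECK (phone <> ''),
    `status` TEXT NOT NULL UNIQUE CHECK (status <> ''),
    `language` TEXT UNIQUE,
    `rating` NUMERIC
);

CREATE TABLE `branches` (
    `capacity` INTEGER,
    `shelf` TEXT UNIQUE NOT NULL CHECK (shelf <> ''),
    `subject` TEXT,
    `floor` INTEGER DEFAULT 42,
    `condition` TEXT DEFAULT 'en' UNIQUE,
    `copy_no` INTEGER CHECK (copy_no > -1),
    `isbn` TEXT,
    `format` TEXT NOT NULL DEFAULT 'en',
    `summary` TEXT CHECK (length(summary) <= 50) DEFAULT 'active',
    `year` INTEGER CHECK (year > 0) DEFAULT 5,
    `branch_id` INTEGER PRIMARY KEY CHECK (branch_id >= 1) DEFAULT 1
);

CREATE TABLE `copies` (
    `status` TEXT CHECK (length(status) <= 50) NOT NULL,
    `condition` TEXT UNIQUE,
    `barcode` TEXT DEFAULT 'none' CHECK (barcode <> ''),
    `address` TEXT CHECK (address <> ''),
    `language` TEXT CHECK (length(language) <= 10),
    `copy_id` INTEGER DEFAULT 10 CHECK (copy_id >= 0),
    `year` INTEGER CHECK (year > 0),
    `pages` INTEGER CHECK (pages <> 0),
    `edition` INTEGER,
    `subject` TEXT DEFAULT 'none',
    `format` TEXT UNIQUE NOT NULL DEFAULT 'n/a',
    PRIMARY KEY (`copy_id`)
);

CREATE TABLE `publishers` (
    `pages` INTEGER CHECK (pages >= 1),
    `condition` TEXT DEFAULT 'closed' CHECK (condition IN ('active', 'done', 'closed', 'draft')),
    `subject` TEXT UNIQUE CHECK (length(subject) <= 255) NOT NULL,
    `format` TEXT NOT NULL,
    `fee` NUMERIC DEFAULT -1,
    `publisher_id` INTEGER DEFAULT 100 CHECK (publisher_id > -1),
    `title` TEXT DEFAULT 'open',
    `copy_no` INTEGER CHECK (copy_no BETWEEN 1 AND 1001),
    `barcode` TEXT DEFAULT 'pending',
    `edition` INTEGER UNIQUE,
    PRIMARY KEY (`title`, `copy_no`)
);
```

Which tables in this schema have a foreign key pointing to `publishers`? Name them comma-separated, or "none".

No REFERENCES clause anywhere in the schema names publishers.

none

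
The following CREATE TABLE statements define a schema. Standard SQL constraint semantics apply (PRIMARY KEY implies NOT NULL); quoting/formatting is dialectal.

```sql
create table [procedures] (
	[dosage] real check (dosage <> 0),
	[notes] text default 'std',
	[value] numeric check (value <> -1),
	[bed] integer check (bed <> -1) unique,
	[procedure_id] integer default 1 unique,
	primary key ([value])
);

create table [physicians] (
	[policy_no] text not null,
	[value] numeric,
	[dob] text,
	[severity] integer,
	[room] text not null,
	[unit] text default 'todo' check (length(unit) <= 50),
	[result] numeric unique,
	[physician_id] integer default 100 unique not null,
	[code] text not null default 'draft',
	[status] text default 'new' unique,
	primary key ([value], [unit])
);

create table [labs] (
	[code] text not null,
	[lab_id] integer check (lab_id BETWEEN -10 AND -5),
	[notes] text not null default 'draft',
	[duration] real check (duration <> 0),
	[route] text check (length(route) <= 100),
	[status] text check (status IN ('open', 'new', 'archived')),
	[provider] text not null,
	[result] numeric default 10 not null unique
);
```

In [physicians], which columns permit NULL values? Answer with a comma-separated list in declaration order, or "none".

- policy_no: declared NOT NULL → not nullable.
- value: part of the PRIMARY KEY, which implies NOT NULL → not nullable.
- dob: no NOT NULL constraint applies → nullable.
- severity: no NOT NULL constraint applies → nullable.
- room: declared NOT NULL → not nullable.
- unit: part of the PRIMARY KEY, which implies NOT NULL → not nullable.
- result: UNIQUE does not imply NOT NULL → nullable.
- physician_id: declared NOT NULL → not nullable.
- code: declared NOT NULL → not nullable.
- status: UNIQUE does not imply NOT NULL → nullable.

dob, severity, result, status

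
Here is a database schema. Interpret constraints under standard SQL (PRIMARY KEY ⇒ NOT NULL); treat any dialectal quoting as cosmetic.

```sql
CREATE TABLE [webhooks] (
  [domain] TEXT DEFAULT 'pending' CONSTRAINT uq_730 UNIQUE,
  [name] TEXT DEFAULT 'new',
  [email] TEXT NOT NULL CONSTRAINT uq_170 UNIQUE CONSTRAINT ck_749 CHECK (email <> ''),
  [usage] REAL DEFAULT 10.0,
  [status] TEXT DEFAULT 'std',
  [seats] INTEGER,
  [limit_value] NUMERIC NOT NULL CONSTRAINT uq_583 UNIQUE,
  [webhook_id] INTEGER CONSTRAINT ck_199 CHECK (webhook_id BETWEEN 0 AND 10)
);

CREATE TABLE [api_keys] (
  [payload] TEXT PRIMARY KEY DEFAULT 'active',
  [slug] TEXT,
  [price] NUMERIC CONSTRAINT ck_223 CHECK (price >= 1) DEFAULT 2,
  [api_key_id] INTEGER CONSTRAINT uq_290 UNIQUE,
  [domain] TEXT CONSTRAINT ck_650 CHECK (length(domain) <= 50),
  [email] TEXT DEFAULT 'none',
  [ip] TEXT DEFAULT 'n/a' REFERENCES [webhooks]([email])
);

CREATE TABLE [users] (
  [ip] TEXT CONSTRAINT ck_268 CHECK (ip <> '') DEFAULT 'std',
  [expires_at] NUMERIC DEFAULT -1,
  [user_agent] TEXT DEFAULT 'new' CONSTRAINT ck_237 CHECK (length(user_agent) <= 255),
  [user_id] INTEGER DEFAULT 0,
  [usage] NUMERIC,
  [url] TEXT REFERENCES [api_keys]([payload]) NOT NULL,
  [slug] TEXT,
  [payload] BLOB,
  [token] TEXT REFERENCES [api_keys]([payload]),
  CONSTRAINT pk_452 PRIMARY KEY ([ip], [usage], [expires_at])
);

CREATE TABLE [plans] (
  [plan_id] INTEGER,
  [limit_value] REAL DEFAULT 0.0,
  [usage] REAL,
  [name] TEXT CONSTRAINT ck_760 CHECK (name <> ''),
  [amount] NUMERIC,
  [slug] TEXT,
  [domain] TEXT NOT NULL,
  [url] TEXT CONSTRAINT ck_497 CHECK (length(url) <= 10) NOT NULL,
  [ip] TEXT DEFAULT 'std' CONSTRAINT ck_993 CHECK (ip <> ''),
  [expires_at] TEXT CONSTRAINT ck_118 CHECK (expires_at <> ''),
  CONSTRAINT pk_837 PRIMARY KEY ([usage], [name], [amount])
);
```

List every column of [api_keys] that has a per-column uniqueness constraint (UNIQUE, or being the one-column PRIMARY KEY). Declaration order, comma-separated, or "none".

- payload: single-column PRIMARY KEY → unique.
- slug: no UNIQUE or single-column PK constraint.
- price: no UNIQUE or single-column PK constraint.
- api_key_id: declared UNIQUE → unique.
- domain: no UNIQUE or single-column PK constraint.
- email: no UNIQUE or single-column PK constraint.
- ip: no UNIQUE or single-column PK constraint.

payload, api_key_id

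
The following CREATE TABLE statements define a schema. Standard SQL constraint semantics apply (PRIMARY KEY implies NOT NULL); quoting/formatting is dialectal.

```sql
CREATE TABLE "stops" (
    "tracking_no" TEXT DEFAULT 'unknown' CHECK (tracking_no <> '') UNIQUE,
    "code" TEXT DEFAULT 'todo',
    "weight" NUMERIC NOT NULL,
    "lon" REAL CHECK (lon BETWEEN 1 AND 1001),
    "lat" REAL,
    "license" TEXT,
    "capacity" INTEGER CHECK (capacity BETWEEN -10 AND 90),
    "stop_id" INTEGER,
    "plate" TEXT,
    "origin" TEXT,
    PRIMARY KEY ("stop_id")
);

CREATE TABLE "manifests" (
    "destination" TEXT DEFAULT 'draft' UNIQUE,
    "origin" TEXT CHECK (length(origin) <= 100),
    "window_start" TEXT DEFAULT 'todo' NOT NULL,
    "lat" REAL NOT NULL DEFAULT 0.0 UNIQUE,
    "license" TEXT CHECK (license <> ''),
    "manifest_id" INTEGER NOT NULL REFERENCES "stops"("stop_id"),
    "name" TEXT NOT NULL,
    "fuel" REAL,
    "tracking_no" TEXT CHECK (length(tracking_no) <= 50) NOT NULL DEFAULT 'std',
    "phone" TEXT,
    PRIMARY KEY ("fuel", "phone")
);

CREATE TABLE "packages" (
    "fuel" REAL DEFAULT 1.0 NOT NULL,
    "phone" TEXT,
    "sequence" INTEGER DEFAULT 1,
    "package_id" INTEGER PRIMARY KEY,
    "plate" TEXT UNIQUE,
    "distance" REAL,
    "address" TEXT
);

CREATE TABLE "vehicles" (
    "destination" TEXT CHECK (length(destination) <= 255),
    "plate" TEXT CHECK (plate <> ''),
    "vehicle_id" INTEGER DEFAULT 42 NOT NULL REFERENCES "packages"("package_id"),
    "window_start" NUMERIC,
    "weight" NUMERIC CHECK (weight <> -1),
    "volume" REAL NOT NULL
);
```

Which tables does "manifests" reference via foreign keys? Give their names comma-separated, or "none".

stops

- manifest_id REFERENCES stops(stop_id).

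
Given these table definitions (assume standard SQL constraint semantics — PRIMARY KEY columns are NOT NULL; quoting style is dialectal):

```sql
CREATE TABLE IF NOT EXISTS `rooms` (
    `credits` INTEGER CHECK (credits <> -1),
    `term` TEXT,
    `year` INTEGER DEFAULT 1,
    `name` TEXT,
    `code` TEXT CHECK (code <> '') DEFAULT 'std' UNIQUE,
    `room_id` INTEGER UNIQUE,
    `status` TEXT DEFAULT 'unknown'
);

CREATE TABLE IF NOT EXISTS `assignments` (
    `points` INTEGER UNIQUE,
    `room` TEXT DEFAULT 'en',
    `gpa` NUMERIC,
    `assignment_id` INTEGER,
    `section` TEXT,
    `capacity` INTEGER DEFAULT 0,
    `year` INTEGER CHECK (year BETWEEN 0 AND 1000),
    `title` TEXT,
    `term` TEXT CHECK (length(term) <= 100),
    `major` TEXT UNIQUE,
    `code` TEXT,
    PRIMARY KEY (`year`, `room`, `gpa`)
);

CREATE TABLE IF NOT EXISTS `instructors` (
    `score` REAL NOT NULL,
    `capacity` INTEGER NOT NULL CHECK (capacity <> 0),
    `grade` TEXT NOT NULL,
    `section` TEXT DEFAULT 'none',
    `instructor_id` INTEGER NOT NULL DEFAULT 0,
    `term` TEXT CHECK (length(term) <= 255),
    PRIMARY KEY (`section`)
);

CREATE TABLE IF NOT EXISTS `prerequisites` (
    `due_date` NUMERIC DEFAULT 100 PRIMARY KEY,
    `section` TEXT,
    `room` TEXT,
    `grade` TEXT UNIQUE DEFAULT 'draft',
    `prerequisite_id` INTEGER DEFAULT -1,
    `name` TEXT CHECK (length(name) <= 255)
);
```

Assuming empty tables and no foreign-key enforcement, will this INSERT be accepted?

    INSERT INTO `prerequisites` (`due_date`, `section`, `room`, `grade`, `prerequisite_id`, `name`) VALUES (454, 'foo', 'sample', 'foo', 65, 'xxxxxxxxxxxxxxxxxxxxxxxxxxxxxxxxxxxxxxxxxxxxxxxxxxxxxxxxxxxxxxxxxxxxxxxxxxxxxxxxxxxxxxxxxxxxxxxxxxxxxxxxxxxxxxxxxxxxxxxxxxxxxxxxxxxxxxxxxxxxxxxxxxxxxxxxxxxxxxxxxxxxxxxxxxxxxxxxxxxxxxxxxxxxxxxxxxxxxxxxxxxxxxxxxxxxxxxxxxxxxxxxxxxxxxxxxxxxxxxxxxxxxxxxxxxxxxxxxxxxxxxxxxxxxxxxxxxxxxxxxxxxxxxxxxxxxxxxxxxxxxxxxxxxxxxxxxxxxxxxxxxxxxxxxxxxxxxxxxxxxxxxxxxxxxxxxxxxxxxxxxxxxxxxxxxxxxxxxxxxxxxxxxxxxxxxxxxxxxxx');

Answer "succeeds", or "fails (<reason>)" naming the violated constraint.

fails (CHECK on name)

The value 'xxxxxxxxxxxxxxxxxxxxxxxxxxxxxxxxxxxxxxxxxxxxxxxxxxxxxxxxxxxxxxxxxxxxxxxxxxxxxxxxxxxxxxxxxxxxxxxxxxxxxxxxxxxxxxxxxxxxxxxxxxxxxxxxxxxxxxxxxxxxxxxxxxxxxxxxxxxxxxxxxxxxxxxxxxxxxxxxxxxxxxxxxxxxxxxxxxxxxxxxxxxxxxxxxxxxxxxxxxxxxxxxxxxxxxxxxxxxxxxxxxxxxxxxxxxxxxxxxxxxxxxxxxxxxxxxxxxxxxxxxxxxxxxxxxxxxxxxxxxxxxxxxxxxxxxxxxxxxxxxxxxxxxxxxxxxxxxxxxxxxxxxxxxxxxxxxxxxxxxxxxxxxxxxxxxxxxxxxxxxxxxxxxxxxxxxxxxxxxxx' for name violates CHECK (length(name) <= 255).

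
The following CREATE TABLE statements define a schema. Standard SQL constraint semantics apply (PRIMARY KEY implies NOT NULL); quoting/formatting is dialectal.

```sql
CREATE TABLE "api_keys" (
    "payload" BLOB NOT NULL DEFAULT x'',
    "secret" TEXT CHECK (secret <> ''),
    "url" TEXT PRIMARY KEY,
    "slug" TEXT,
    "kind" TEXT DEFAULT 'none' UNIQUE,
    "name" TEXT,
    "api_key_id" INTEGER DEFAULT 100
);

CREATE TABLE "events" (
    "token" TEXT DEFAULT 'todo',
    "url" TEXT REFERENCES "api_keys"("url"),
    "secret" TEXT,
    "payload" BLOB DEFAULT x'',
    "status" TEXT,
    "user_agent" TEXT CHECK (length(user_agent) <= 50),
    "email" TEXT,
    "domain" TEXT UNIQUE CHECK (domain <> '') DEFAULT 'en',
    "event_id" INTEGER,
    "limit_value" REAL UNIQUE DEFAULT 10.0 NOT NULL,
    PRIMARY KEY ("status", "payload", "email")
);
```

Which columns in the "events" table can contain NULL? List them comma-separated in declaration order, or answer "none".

- token: DEFAULT only fills an omitted column; an explicit NULL is still allowed → nullable.
- url: a foreign key column may be NULL unless separately constrained → nullable.
- secret: no NOT NULL constraint applies → nullable.
- payload: part of the PRIMARY KEY, which implies NOT NULL → not nullable.
- status: part of the PRIMARY KEY, which implies NOT NULL → not nullable.
- user_agent: CHECK does not forbid NULL (a CHECK constraint passes when its expression is NULL) → nullable.
- email: part of the PRIMARY KEY, which implies NOT NULL → not nullable.
- domain: CHECK does not forbid NULL (a CHECK constraint passes when its expression is NULL) → nullable.
- event_id: no NOT NULL constraint applies → nullable.
- limit_value: declared NOT NULL → not nullable.

token, url, secret, user_agent, domain, event_id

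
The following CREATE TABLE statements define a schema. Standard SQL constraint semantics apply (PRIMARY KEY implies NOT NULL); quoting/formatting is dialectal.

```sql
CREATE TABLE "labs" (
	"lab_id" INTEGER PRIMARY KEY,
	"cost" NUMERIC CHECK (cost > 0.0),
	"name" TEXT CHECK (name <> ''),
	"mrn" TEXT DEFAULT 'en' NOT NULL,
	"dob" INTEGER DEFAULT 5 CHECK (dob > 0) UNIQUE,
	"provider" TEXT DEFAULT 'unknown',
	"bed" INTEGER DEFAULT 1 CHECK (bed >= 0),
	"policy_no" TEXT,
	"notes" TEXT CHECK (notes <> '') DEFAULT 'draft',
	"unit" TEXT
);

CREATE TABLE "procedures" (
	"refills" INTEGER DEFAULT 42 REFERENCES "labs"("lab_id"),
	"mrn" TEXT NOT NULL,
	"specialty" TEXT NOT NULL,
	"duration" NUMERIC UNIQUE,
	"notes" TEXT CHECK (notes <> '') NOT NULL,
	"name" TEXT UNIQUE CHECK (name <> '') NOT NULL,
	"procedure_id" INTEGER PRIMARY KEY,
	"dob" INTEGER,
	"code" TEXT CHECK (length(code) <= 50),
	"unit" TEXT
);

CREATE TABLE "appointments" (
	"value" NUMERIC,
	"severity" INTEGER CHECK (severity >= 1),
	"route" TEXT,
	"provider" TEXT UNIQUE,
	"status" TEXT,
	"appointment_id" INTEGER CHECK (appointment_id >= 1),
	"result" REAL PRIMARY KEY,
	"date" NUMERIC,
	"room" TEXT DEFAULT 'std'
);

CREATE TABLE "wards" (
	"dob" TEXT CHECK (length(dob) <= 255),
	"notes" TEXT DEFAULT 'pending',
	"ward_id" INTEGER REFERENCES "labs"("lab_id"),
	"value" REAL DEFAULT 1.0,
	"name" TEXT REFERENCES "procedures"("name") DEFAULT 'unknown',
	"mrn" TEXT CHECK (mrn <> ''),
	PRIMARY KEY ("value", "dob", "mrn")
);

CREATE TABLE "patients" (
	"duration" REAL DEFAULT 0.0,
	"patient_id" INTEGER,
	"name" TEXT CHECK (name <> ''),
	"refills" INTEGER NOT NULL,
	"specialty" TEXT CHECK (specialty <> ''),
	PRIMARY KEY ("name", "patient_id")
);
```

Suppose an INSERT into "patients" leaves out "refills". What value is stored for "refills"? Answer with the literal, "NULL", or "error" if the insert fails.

refills has no DEFAULT clause.
Omitting it would insert NULL, but it is declared NOT NULL, so the INSERT fails.

error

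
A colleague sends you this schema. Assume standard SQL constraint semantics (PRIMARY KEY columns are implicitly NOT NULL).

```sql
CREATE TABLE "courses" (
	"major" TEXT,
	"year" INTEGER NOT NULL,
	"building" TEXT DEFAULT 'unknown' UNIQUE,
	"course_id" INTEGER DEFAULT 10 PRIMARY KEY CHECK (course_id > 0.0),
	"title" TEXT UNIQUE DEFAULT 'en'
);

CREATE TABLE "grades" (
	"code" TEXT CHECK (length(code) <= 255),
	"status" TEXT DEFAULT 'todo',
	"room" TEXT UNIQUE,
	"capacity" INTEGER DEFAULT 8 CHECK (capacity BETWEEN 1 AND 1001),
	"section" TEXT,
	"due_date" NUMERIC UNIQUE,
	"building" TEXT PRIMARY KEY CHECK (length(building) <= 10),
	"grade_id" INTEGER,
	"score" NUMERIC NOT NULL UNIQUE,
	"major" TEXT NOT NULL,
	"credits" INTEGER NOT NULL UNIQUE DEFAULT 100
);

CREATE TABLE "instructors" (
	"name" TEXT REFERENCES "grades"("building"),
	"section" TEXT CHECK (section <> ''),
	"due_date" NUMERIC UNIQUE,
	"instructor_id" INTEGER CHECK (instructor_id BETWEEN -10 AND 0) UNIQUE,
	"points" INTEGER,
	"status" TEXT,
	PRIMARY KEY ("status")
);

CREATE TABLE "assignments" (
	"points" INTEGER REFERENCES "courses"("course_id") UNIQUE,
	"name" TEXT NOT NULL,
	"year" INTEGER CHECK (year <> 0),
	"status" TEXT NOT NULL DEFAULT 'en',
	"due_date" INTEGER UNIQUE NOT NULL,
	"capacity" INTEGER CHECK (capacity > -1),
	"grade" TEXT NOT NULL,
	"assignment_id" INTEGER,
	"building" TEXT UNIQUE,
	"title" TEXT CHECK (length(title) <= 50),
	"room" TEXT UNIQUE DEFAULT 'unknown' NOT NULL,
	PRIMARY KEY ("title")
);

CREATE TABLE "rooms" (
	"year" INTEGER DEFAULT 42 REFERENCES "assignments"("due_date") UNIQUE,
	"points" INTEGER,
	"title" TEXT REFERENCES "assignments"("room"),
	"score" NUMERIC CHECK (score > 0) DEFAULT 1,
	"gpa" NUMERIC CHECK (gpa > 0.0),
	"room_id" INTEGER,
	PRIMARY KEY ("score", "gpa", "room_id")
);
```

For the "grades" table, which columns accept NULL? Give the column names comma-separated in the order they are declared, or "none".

code, status, room, capacity, section, due_date, grade_id

- code: CHECK does not forbid NULL (a CHECK constraint passes when its expression is NULL) → nullable.
- status: DEFAULT only fills an omitted column; an explicit NULL is still allowed → nullable.
- room: UNIQUE does not imply NOT NULL → nullable.
- capacity: CHECK does not forbid NULL (a CHECK constraint passes when its expression is NULL) → nullable.
- section: no NOT NULL constraint applies → nullable.
- due_date: UNIQUE does not imply NOT NULL → nullable.
- building: part of the PRIMARY KEY, which implies NOT NULL → not nullable.
- grade_id: no NOT NULL constraint applies → nullable.
- score: declared NOT NULL → not nullable.
- major: declared NOT NULL → not nullable.
- credits: declared NOT NULL → not nullable.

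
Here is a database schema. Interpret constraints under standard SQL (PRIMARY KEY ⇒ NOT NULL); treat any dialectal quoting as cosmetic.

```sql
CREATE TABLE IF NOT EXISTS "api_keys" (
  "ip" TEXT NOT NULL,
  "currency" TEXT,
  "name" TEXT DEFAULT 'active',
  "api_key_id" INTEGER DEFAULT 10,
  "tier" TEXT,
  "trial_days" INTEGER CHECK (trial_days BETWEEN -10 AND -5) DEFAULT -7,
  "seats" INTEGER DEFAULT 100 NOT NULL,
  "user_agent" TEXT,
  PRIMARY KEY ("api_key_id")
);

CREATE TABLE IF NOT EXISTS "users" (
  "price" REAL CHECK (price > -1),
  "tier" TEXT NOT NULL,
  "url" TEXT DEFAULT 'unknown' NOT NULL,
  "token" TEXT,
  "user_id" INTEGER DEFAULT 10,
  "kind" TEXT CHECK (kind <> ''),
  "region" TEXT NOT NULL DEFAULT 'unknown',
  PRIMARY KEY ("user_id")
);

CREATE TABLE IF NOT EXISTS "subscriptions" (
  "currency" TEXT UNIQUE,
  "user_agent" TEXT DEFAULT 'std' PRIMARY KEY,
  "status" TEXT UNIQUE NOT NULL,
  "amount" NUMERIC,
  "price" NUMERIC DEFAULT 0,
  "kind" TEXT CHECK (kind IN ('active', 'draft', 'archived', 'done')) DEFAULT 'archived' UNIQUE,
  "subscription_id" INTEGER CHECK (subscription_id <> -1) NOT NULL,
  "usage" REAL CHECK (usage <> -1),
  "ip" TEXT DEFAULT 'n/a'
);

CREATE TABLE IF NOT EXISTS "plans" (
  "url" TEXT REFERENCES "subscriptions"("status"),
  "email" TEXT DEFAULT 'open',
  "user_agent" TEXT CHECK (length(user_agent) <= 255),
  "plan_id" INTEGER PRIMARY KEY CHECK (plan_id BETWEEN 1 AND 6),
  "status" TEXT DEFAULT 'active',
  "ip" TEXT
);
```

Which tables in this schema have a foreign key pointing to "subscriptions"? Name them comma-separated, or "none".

- plans.url references subscriptions(status).

plans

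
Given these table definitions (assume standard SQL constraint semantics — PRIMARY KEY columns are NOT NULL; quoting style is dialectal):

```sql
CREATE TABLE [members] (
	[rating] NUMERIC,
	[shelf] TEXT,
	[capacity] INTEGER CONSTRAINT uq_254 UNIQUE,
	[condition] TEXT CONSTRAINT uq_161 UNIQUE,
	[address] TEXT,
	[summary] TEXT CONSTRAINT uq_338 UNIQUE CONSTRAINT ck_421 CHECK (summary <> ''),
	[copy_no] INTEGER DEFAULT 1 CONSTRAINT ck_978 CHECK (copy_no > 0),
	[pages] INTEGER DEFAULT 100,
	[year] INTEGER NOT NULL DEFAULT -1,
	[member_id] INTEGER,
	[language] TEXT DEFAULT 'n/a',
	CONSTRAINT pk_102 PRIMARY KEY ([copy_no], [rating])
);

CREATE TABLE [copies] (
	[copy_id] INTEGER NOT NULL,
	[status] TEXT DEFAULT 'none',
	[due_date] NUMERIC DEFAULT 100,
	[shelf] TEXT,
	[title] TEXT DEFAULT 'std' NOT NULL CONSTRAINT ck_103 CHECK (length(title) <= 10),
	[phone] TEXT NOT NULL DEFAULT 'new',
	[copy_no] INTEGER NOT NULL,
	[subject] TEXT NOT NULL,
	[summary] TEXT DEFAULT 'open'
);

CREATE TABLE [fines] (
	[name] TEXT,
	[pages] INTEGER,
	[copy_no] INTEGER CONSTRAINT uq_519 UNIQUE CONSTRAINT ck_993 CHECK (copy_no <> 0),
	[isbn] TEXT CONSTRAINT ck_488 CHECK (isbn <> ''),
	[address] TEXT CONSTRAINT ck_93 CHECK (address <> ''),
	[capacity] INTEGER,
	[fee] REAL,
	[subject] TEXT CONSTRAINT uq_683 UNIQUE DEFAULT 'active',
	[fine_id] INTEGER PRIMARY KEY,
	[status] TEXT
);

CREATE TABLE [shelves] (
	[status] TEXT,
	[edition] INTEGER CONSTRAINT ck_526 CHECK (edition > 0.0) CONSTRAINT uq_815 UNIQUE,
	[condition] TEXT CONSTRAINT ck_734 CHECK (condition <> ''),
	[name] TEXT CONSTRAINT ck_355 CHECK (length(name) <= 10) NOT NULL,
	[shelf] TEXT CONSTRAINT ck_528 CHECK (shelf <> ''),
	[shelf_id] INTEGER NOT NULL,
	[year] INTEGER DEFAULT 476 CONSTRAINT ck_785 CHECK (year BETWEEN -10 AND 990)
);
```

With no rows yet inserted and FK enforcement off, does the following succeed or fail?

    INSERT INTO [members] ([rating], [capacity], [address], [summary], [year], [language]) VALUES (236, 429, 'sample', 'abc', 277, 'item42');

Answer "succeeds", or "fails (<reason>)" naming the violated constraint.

NOT NULL columns: copy_no defaults to 1; rating is supplied; year is supplied.
CHECK constraints: 'abc' satisfies (summary <> '').
No constraint is violated.

succeeds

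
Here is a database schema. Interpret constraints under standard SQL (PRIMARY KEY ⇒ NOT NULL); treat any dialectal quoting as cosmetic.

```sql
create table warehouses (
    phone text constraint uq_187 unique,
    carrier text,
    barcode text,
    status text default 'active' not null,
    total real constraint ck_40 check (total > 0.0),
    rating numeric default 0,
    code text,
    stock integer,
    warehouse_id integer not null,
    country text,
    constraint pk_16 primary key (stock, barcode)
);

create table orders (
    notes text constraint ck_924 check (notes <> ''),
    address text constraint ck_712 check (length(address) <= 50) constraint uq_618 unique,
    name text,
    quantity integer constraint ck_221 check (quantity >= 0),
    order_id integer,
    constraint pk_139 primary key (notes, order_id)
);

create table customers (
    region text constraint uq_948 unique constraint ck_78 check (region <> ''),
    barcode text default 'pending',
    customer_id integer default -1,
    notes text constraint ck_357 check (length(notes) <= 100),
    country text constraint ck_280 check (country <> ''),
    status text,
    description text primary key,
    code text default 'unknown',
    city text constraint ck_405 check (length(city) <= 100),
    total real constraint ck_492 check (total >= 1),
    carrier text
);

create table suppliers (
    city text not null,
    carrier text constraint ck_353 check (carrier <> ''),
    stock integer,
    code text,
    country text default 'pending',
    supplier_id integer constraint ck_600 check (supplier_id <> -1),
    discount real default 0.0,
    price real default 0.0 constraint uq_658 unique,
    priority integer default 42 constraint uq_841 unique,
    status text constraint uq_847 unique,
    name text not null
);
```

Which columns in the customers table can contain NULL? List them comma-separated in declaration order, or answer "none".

- region: CHECK does not forbid NULL (a CHECK constraint passes when its expression is NULL) → nullable.
- barcode: DEFAULT only fills an omitted column; an explicit NULL is still allowed → nullable.
- customer_id: DEFAULT only fills an omitted column; an explicit NULL is still allowed → nullable.
- notes: CHECK does not forbid NULL (a CHECK constraint passes when its expression is NULL) → nullable.
- country: CHECK does not forbid NULL (a CHECK constraint passes when its expression is NULL) → nullable.
- status: no NOT NULL constraint applies → nullable.
- description: part of the PRIMARY KEY, which implies NOT NULL → not nullable.
- code: DEFAULT only fills an omitted column; an explicit NULL is still allowed → nullable.
- city: CHECK does not forbid NULL (a CHECK constraint passes when its expression is NULL) → nullable.
- total: CHECK does not forbid NULL (a CHECK constraint passes when its expression is NULL) → nullable.
- carrier: no NOT NULL constraint applies → nullable.

region, barcode, customer_id, notes, country, status, code, city, total, carrier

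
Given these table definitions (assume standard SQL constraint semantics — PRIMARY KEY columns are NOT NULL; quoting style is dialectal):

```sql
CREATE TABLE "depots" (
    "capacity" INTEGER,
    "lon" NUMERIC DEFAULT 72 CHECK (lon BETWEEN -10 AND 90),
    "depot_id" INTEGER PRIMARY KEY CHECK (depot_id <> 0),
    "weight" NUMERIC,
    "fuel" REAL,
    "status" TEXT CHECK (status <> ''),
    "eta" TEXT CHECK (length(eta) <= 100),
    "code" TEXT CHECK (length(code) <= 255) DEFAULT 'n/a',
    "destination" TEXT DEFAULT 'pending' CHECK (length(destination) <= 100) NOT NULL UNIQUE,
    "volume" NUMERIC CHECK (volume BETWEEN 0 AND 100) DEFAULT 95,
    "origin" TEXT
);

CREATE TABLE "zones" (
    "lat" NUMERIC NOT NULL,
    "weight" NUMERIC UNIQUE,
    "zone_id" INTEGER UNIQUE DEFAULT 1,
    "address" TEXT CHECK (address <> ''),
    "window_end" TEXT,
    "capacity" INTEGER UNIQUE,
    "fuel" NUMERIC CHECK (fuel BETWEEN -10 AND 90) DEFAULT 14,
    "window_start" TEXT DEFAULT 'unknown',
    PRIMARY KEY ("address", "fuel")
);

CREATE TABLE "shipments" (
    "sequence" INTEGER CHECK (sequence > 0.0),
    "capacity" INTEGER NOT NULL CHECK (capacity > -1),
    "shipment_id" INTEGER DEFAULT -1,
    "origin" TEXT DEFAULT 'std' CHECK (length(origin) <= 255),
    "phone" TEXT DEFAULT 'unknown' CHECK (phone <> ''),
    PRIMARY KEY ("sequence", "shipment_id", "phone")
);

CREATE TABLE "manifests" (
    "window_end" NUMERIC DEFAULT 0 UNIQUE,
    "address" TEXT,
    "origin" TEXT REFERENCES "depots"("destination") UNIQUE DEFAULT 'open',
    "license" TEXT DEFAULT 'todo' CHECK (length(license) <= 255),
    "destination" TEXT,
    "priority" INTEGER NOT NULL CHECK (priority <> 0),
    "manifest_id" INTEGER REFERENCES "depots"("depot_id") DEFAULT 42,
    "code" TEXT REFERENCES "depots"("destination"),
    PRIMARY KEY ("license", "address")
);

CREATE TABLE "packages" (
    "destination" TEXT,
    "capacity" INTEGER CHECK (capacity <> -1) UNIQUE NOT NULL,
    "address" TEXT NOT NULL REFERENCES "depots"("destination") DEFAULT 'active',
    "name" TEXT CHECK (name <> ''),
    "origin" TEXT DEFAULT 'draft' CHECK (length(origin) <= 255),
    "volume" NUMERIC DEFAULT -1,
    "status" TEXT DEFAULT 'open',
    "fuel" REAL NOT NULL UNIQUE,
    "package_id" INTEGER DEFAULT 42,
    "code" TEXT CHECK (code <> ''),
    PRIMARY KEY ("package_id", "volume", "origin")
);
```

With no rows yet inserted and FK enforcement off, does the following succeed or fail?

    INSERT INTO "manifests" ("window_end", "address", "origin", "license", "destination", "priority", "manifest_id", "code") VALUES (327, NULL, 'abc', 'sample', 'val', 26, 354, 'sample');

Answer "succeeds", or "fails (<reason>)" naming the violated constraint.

address is explicitly set to NULL, but address is part of the PRIMARY KEY (implied NOT NULL).

fails (NOT NULL on address)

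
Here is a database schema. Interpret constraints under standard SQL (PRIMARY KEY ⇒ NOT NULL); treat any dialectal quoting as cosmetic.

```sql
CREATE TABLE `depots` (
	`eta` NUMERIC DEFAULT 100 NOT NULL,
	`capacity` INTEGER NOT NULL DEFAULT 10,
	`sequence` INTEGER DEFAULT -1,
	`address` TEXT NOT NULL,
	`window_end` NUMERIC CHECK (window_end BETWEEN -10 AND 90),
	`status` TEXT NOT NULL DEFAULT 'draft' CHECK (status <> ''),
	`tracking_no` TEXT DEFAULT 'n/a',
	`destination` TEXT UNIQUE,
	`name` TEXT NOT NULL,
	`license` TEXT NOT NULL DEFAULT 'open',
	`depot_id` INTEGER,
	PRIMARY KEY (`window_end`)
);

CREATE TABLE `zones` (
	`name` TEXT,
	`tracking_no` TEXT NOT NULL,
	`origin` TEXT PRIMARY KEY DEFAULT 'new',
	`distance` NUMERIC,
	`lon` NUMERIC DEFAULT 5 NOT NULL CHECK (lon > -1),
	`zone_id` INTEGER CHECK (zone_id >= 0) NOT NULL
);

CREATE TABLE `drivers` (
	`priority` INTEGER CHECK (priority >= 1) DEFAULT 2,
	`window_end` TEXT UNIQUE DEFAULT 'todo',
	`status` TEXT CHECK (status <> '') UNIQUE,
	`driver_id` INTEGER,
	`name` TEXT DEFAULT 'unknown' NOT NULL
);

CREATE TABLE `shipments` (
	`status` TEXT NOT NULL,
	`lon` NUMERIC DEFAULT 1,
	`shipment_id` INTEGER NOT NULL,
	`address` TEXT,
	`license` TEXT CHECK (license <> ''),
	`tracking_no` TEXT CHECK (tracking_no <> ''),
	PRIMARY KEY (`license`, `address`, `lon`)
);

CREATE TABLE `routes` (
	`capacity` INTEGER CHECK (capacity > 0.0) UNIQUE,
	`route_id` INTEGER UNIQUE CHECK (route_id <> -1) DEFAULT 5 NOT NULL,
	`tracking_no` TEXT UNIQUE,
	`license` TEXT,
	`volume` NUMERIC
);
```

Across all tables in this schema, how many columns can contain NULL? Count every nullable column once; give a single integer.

15

depots: 4 nullable (sequence, tracking_no, destination, depot_id — PK (window_end) and explicit NOT NULL columns excluded).
zones: 2 nullable (name, distance — PK (origin) and explicit NOT NULL columns excluded).
drivers: 4 nullable (priority, window_end, status, driver_id — PK none and explicit NOT NULL columns excluded).
shipments: 1 nullable (tracking_no — PK (license, address, lon) and explicit NOT NULL columns excluded).
routes: 4 nullable (capacity, tracking_no, license, volume — PK none and explicit NOT NULL columns excluded).
Total: 4 + 2 + 4 + 1 + 4 = 15.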